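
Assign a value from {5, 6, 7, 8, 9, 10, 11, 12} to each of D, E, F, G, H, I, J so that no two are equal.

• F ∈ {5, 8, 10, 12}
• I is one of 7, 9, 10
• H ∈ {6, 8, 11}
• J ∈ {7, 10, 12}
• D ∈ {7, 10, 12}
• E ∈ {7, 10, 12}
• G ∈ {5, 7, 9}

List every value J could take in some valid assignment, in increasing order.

7, 10, 12

D, E, J share exactly the 3 values {7, 10, 12}; by pigeonhole those values go to them, so strike 7, 10, 12 from F, G, I.
I has just one choice, so I = 9. Remove 9 from G.
G's domain is down to {5}, so G = 5. Remove 5 from F.
That leaves F = 8. Remove 8 from H.
No further eliminations apply; J can still be any of 7, 10, 12.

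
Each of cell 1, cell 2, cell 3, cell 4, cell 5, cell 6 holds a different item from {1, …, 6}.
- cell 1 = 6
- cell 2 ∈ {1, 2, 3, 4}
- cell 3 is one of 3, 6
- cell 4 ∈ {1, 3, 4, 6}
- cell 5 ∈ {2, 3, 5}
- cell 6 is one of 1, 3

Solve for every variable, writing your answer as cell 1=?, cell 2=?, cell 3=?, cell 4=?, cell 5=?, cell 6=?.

cell 1's domain is down to {6}, so cell 1 = 6. Strike 6 from cell 3, cell 4.
cell 3 has just one choice, so cell 3 = 3. So cell 2, cell 4, cell 5, cell 6 can't be 3.
cell 6 has just one choice, so cell 6 = 1. Strike 1 from cell 2, cell 4.
That leaves cell 4 = 4. Strike 4 from cell 2.
cell 2's domain is down to {2}, so cell 2 = 2. Remove 2 from cell 5.
cell 5's domain is down to {5}, so cell 5 = 5.

cell 1=6, cell 2=2, cell 3=3, cell 4=4, cell 5=5, cell 6=1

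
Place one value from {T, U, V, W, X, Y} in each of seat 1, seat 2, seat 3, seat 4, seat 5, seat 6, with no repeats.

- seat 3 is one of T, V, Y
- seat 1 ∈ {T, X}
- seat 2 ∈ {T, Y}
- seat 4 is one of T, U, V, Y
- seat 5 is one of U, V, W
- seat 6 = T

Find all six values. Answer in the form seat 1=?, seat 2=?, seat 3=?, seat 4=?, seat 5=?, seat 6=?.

seat 1=X, seat 2=Y, seat 3=V, seat 4=U, seat 5=W, seat 6=T

seat 6 must be T (only option left). Eliminate T elsewhere: seat 1, seat 2, seat 3, seat 4.
seat 1's domain is down to {X}, so seat 1 = X.
seat 2's domain is down to {Y}, so seat 2 = Y. Eliminate Y elsewhere: seat 3, seat 4.
seat 3's domain is down to {V}, so seat 3 = V. So seat 4, seat 5 can't be V.
seat 4 must be U (only option left). Remove U from seat 5.
seat 5 has just one choice, so seat 5 = W.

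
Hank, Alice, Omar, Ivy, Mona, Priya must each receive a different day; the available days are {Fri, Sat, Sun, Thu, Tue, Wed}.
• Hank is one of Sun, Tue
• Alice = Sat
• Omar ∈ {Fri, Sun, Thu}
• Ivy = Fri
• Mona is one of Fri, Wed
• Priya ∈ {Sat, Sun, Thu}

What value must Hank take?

Alice has just one choice, so Alice = Sat. Strike Sat from Priya.
Ivy must be Fri (only option left). Remove Fri from Omar, Mona.
Mona must be Wed (only option left).
Among the 3 still-open variables, Tue fits only Hank (and all 3 values in {Sun, Thu, Tue} must be used), so Hank = Tue.

Tue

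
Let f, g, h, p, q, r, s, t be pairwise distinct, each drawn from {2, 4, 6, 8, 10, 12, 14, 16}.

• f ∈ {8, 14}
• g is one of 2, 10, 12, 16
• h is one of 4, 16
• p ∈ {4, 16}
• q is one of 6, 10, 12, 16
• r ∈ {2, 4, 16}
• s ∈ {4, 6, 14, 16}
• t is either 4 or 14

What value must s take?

6

Among the 8 variables, 8 fits only f (and all 8 values in {2, 4, 6, 8, 10, 12, 14, 16} must be used), so f = 8.
The 2 variables h and p are confined to {4, 16}, which locks those values in; drop them from g, q, r, s, t.
r has just one choice, so r = 2. Remove 2 from g.
That leaves t = 14. So s can't be 14.
So s = 6.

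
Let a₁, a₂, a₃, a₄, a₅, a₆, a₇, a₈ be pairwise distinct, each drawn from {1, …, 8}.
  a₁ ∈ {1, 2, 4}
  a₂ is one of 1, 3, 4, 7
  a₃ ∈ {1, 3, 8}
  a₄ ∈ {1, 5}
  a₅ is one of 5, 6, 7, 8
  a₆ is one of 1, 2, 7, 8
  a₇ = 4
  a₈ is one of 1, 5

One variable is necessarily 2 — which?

a₁

a₇'s domain is down to {4}, so a₇ = 4. So a₁, a₂ can't be 4.
The 7 still-open variables together cover exactly {1, 2, 3, 5, 6, 7, 8} — 7 values for 7 variables — and 6 appears only in a₅'s list, so a₅ = 6.
a₄ and a₈ share exactly the 2 values {1, 5}; by pigeonhole those values go to them, so strike 1, 5 from a₁, a₂, a₃, a₆.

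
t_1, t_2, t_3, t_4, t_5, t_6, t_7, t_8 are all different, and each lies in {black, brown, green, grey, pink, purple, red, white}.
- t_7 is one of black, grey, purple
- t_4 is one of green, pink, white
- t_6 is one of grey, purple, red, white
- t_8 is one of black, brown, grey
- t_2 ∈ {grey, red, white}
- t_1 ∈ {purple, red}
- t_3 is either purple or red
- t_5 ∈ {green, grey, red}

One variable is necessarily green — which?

t_5

The 8 variables draw from only 8 values {black, brown, green, grey, pink, purple, red, white}, so each is used; only t_8 can be brown, hence t_8 = brown.
The 7 still-open variables draw from only 7 values {black, green, grey, pink, purple, red, white}, so each is used; only t_7 can be black, hence t_7 = black.
Among the 6 still-open variables, pink fits only t_4 (and all 6 values in {green, grey, pink, purple, red, white} must be used), so t_4 = pink.
The 5 still-open variables draw from only 5 values {green, grey, purple, red, white}, so each is used; only t_5 can be green, hence t_5 = green.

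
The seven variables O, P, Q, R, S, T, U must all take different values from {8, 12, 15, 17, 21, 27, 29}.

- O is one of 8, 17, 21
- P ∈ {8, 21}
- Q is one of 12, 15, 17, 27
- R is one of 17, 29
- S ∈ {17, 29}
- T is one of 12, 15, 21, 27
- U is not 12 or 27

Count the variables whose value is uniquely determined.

1

The 2 variables R and S are confined to {17, 29}, which locks those values in; drop them from O, Q, U.
The 2 variables O and P are confined to {8, 21}, which locks those values in; drop them from T, U.
U must be 15 (only option left). Eliminate 15 elsewhere: Q, T.
Determined: U=15. The other variables each still have more than one consistent value. That makes 1.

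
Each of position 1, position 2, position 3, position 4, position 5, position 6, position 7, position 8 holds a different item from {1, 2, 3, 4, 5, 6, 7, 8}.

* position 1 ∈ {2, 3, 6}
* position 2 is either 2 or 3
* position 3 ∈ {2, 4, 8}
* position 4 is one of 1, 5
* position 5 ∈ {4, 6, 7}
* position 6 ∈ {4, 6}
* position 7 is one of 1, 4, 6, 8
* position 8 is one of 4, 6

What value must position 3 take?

8

The 8 variables together cover exactly {1, 2, 3, 4, 5, 6, 7, 8} — 8 values for 8 variables — and 5 appears only in position 4's list, so position 4 = 5.
The 7 still-open variables together cover exactly {1, 2, 3, 4, 6, 7, 8} — 7 values for 7 variables — and 1 appears only in position 7's list, so position 7 = 1.
Among the 6 still-open variables, 7 fits only position 5 (and all 6 values in {2, 3, 4, 6, 7, 8} must be used), so position 5 = 7.
The 5 still-open variables together cover exactly {2, 3, 4, 6, 8} — 5 values for 5 variables — and 8 appears only in position 3's list, so position 3 = 8.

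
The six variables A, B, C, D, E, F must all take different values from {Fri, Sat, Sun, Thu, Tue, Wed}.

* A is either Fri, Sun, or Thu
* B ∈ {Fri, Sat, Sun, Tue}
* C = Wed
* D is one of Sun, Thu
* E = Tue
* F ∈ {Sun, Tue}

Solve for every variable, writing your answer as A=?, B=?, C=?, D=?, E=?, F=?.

A=Fri, B=Sat, C=Wed, D=Thu, E=Tue, F=Sun

C must be Wed (only option left).
E must be Tue (only option left). Remove Tue from B, F.
F must be Sun (only option left). So A, B, D can't be Sun.
D has just one choice, so D = Thu. Eliminate Thu elsewhere: A.
A must be Fri (only option left). So B can't be Fri.
B's domain is down to {Sat}, so B = Sat.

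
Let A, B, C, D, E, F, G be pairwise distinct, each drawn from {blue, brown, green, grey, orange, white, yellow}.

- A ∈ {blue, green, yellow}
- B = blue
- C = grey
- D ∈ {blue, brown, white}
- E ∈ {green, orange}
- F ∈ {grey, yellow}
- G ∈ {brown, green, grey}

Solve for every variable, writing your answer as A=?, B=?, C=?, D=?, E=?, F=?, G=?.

A=green, B=blue, C=grey, D=white, E=orange, F=yellow, G=brown

B has just one choice, so B = blue. Remove blue from A, D.
That leaves C = grey. So F, G can't be grey.
F has just one choice, so F = yellow. Remove yellow from A.
A's domain is down to {green}, so A = green. So E, G can't be green.
E has just one choice, so E = orange.
G has just one choice, so G = brown. So D can't be brown.
D's domain is down to {white}, so D = white.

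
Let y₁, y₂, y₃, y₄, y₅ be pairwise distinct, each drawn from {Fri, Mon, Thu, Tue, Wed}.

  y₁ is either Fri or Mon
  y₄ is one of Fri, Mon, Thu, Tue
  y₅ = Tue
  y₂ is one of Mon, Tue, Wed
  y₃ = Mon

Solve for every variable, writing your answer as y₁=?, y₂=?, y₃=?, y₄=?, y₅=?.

y₃ must be Mon (only option left). So y₁, y₂, y₄ can't be Mon.
That leaves y₅ = Tue. So y₂, y₄ can't be Tue.
y₁'s domain is down to {Fri}, so y₁ = Fri. Remove Fri from y₄.
y₂ has just one choice, so y₂ = Wed.
y₄ must be Thu (only option left).

y₁=Fri, y₂=Wed, y₃=Mon, y₄=Thu, y₅=Tue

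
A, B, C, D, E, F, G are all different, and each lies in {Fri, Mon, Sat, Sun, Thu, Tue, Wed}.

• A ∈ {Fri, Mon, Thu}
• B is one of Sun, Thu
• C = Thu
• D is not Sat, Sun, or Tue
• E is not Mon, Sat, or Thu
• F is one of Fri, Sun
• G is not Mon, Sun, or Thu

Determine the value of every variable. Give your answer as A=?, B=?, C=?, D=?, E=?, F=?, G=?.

A=Mon, B=Sun, C=Thu, D=Wed, E=Tue, F=Fri, G=Sat

C's domain is down to {Thu}, so C = Thu. Strike Thu from A, B, D.
B has just one choice, so B = Sun. So E, F can't be Sun.
F has just one choice, so F = Fri. So A, D, E, G can't be Fri.
A's domain is down to {Mon}, so A = Mon. Eliminate Mon elsewhere: D.
D has just one choice, so D = Wed. Remove Wed from E, G.
E's domain is down to {Tue}, so E = Tue. Eliminate Tue elsewhere: G.
G has just one choice, so G = Sat.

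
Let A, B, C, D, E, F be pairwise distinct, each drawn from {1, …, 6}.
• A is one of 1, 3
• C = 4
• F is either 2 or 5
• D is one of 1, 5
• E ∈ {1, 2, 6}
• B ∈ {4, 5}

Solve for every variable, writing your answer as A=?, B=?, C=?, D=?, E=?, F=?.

C's domain is down to {4}, so C = 4. Strike 4 from B.
That leaves B = 5. So D, F can't be 5.
That leaves D = 1. Strike 1 from A, E.
That leaves F = 2. So E can't be 2.
That leaves A = 3.
E has just one choice, so E = 6.

A=3, B=5, C=4, D=1, E=6, F=2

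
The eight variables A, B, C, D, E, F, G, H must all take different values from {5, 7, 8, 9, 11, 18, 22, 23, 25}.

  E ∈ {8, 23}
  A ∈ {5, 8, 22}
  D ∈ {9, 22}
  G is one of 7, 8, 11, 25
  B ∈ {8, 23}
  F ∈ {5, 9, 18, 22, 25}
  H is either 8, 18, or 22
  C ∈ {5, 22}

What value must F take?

25

B and E share exactly the 2 values {8, 23}; by pigeonhole those values go to them, so strike 8, 23 from A, G, H.
A and C share exactly the 2 values {5, 22}; by pigeonhole those values go to them, so strike 5, 22 from D, F, H.
D has just one choice, so D = 9. Eliminate 9 elsewhere: F.
H must be 18 (only option left). Remove 18 from F.
So F = 25.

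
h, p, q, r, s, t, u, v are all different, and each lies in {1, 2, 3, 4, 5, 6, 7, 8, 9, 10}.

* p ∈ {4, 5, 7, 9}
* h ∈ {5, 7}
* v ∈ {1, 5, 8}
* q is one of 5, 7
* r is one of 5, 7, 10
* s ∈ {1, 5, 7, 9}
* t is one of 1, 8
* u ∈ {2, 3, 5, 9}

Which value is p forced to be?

4

h and q between them cover only {5, 7} — a naked pair. Remove those values from p, r, s, u, v.
That leaves r = 10.
t and v between them cover only {1, 8} — a naked pair. Remove those values from s.
s has just one choice, so s = 9. Strike 9 from p, u.
So p = 4.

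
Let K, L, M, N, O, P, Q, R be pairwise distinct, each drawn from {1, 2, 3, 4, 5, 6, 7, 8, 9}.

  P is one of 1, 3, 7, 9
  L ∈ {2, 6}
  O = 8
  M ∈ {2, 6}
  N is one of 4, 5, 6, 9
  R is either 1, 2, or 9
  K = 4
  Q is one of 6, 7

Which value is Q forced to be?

K must be 4 (only option left). Eliminate 4 elsewhere: N.
O's domain is down to {8}, so O = 8.
The 2 variables L and M are confined to {2, 6}, which locks those values in; drop them from N, Q, R.
So Q = 7.

7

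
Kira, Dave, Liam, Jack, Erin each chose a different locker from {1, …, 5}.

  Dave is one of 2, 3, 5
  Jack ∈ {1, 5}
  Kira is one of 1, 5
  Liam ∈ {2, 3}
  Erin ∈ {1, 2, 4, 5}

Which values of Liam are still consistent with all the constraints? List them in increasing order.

The 5 variables together cover exactly {1, 2, 3, 4, 5} — 5 values for 5 variables — and 4 appears only in Erin's list, so Erin = 4.
Kira and Jack between them cover only {1, 5} — a naked pair. Remove those values from Dave.
No further eliminations apply; Liam can still be any of 2, 3.

2, 3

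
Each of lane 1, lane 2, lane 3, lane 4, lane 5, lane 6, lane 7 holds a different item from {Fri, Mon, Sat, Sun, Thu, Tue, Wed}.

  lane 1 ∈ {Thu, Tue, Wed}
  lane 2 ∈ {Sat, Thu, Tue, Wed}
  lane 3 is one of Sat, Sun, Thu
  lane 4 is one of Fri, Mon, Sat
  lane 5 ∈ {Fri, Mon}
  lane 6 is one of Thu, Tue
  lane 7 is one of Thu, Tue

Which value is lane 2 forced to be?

Among the 7 variables, Sun fits only lane 3 (and all 7 values in {Fri, Mon, Sat, Sun, Thu, Tue, Wed} must be used), so lane 3 = Sun.
lane 6 and lane 7 between them cover only {Thu, Tue} — a naked pair. Remove those values from lane 1, lane 2.
lane 1 has just one choice, so lane 1 = Wed. Remove Wed from lane 2.
So lane 2 = Sat.

Sat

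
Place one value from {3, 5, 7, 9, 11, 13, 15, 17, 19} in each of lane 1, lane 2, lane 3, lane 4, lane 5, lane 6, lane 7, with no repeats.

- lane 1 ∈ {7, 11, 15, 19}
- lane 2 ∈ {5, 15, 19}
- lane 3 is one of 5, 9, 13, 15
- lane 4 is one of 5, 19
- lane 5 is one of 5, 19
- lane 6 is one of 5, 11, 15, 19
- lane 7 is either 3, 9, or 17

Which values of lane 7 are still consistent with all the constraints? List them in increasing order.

lane 4 and lane 5 between them cover only {5, 19} — a naked pair. Remove those values from lane 1, lane 2, lane 3, lane 6.
lane 2's domain is down to {15}, so lane 2 = 15. So lane 1, lane 3, lane 6 can't be 15.
lane 6 has just one choice, so lane 6 = 11. So lane 1 can't be 11.
lane 1's domain is down to {7}, so lane 1 = 7.
No further eliminations apply; lane 7 can still be any of 3, 9, 17.

3, 9, 17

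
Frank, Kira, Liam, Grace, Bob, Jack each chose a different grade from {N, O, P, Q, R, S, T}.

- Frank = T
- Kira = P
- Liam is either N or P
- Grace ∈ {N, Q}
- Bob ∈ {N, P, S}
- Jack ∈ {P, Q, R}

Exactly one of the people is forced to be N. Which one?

Frank must be T (only option left).
Kira's domain is down to {P}, so Kira = P. So Liam, Bob, Jack can't be P.
So N goes to Liam.

Liam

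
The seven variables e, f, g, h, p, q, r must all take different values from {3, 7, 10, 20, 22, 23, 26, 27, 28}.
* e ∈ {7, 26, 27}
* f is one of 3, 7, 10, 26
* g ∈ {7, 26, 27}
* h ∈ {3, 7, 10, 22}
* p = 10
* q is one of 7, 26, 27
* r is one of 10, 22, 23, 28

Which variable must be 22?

h

p has just one choice, so p = 10. Eliminate 10 elsewhere: f, h, r.
e, g, q between them cover only {7, 26, 27} — a naked triple. Remove those values from f, h.
f must be 3 (only option left). Strike 3 from h.
So 22 goes to h.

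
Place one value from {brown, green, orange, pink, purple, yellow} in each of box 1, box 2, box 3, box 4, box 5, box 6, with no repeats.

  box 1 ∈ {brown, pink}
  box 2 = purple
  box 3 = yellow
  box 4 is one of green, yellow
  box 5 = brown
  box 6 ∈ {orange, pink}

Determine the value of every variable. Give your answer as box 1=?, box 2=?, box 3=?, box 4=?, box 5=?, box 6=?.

box 1=pink, box 2=purple, box 3=yellow, box 4=green, box 5=brown, box 6=orange

box 2 has just one choice, so box 2 = purple.
box 3's domain is down to {yellow}, so box 3 = yellow. Strike yellow from box 4.
That leaves box 4 = green.
box 5 has just one choice, so box 5 = brown. So box 1 can't be brown.
box 1's domain is down to {pink}, so box 1 = pink. Strike pink from box 6.
box 6 must be orange (only option left).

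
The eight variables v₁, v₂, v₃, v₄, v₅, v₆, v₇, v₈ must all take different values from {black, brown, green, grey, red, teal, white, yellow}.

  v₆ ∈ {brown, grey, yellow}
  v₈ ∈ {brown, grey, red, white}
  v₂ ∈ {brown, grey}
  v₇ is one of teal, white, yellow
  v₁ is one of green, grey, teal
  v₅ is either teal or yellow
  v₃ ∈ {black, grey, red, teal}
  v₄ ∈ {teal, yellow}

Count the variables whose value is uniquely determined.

The 8 variables draw from only 8 values {black, brown, green, grey, red, teal, white, yellow}, so each is used; only v₃ can be black, hence v₃ = black.
Among the 7 still-open variables, green fits only v₁ (and all 7 values in {brown, green, grey, red, teal, white, yellow} must be used), so v₁ = green.
The 6 still-open variables together cover exactly {brown, grey, red, teal, white, yellow} — 6 values for 6 variables — and red appears only in v₈'s list, so v₈ = red.
Among the 5 still-open variables, white fits only v₇ (and all 5 values in {brown, grey, teal, white, yellow} must be used), so v₇ = white.
v₄ and v₅ share exactly the 2 values {teal, yellow}; by pigeonhole those values go to them, so strike teal, yellow from v₆.
Determined: v₁=green, v₃=black, v₇=white, v₈=red. The other variables each still have more than one consistent value. That makes 4.

4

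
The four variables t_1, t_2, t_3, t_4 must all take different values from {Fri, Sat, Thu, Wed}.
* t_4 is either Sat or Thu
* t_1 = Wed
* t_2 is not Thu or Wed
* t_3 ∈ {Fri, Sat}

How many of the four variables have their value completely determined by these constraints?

t_1 must be Wed (only option left).
The 3 still-open variables draw from only 3 values {Fri, Sat, Thu}, so each is used; only t_4 can be Thu, hence t_4 = Thu.
Determined: t_1=Wed, t_4=Thu. The other variables each still have more than one consistent value. That makes 2.

2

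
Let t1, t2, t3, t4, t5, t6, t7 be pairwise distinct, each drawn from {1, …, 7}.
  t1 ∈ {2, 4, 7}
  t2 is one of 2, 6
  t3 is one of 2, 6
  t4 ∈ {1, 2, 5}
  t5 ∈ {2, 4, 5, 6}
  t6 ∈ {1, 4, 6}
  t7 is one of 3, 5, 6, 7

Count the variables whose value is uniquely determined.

2

The 7 variables draw from only 7 values {1, 2, 3, 4, 5, 6, 7}, so each is used; only t7 can be 3, hence t7 = 3.
The 6 still-open variables draw from only 6 values {1, 2, 4, 5, 6, 7}, so each is used; only t1 can be 7, hence t1 = 7.
The 2 variables t2 and t3 are confined to {2, 6}, which locks those values in; drop them from t4, t5, t6.
Determined: t1=7, t7=3. The other variables each still have more than one consistent value. That makes 2.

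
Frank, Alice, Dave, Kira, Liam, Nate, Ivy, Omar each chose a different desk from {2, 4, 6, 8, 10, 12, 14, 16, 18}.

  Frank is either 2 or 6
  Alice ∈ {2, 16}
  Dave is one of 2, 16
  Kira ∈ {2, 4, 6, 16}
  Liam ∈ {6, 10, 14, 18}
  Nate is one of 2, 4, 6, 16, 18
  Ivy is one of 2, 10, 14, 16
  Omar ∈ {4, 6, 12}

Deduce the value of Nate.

The 8 variables draw from only 8 values {2, 4, 6, 10, 12, 14, 16, 18}, so each is used; only Omar can be 12, hence Omar = 12.
Alice and Dave share exactly the 2 values {2, 16}; by pigeonhole those values go to them, so strike 2, 16 from Frank, Kira, Nate, Ivy.
Frank has just one choice, so Frank = 6. So Kira, Liam, Nate can't be 6.
Kira has just one choice, so Kira = 4. Strike 4 from Nate.
So Nate = 18.

18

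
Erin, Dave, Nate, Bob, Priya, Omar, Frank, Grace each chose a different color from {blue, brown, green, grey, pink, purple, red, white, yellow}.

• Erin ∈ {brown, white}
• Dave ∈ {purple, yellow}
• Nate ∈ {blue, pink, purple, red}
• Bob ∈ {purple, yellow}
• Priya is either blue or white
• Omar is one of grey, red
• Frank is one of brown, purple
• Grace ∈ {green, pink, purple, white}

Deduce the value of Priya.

The 2 variables Dave and Bob are confined to {purple, yellow}, which locks those values in; drop them from Nate, Frank, Grace.
Frank's domain is down to {brown}, so Frank = brown. Remove brown from Erin.
Erin's domain is down to {white}, so Erin = white. Remove white from Priya, Grace.
So Priya = blue.

blue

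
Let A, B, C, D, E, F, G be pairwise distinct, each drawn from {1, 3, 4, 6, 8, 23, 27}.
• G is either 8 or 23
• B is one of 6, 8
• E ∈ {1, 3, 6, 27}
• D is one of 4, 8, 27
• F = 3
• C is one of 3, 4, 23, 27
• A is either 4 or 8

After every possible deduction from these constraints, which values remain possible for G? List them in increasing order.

8, 23

F must be 3 (only option left). Eliminate 3 elsewhere: C, E.
Among the 6 still-open variables, 1 fits only E (and all 6 values in {1, 4, 6, 8, 23, 27} must be used), so E = 1.
The 5 still-open variables together cover exactly {4, 6, 8, 23, 27} — 5 values for 5 variables — and 6 appears only in B's list, so B = 6.
No further eliminations apply; G can still be any of 8, 23.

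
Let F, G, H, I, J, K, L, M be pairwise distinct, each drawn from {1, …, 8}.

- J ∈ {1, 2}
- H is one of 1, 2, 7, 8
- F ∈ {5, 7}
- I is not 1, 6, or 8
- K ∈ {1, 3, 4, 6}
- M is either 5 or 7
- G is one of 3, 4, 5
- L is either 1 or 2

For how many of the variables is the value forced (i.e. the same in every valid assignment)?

2

The 8 variables draw from only 8 values {1, 2, 3, 4, 5, 6, 7, 8}, so each is used; only K can be 6, hence K = 6.
The 7 still-open variables draw from only 7 values {1, 2, 3, 4, 5, 7, 8}, so each is used; only H can be 8, hence H = 8.
F and M between them cover only {5, 7} — a naked pair. Remove those values from G, I.
The 2 variables J and L are confined to {1, 2}, which locks those values in; drop them from I.
Determined: H=8, K=6. The other variables each still have more than one consistent value. That makes 2.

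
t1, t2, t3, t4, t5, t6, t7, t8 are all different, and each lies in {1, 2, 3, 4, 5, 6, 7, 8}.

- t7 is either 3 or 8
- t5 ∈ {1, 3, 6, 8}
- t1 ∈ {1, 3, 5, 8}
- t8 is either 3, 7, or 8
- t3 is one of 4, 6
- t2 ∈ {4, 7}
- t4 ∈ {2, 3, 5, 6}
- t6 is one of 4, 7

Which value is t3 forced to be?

Among the 8 variables, 2 fits only t4 (and all 8 values in {1, 2, 3, 4, 5, 6, 7, 8} must be used), so t4 = 2.
The 7 still-open variables together cover exactly {1, 3, 4, 5, 6, 7, 8} — 7 values for 7 variables — and 5 appears only in t1's list, so t1 = 5.
The 6 still-open variables draw from only 6 values {1, 3, 4, 6, 7, 8}, so each is used; only t5 can be 1, hence t5 = 1.
Among the 5 still-open variables, 6 fits only t3 (and all 5 values in {3, 4, 6, 7, 8} must be used), so t3 = 6.

6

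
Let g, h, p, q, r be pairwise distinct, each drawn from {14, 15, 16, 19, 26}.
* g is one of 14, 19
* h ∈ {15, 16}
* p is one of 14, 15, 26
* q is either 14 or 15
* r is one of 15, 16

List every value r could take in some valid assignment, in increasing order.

15, 16

Among the 5 variables, 19 fits only g (and all 5 values in {14, 15, 16, 19, 26} must be used), so g = 19.
Among the 4 still-open variables, 26 fits only p (and all 4 values in {14, 15, 16, 26} must be used), so p = 26.
The 3 still-open variables together cover exactly {14, 15, 16} — 3 values for 3 variables — and 14 appears only in q's list, so q = 14.
No further eliminations apply; r can still be any of 15, 16.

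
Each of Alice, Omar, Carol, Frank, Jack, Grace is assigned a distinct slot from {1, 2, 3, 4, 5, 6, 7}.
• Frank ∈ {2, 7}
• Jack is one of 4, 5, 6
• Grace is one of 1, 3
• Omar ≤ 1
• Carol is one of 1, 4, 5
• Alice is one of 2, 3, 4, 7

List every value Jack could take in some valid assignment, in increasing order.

Omar must be 1 (only option left). So Carol, Grace can't be 1.
Grace's domain is down to {3}, so Grace = 3. Strike 3 from Alice.
No further eliminations apply; Jack can still be any of 4, 5, 6.

4, 5, 6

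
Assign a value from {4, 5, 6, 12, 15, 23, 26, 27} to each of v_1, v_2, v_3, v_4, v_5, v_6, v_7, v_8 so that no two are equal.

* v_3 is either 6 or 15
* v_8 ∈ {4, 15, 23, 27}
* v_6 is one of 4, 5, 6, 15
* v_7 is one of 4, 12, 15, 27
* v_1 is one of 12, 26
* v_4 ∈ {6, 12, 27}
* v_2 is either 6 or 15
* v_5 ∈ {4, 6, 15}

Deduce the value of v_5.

The 8 variables together cover exactly {4, 5, 6, 12, 15, 23, 26, 27} — 8 values for 8 variables — and 5 appears only in v_6's list, so v_6 = 5.
The 7 still-open variables draw from only 7 values {4, 6, 12, 15, 23, 26, 27}, so each is used; only v_8 can be 23, hence v_8 = 23.
The 6 still-open variables draw from only 6 values {4, 6, 12, 15, 26, 27}, so each is used; only v_1 can be 26, hence v_1 = 26.
v_2 and v_3 between them cover only {6, 15} — a naked pair. Remove those values from v_4, v_5, v_7.
So v_5 = 4.

4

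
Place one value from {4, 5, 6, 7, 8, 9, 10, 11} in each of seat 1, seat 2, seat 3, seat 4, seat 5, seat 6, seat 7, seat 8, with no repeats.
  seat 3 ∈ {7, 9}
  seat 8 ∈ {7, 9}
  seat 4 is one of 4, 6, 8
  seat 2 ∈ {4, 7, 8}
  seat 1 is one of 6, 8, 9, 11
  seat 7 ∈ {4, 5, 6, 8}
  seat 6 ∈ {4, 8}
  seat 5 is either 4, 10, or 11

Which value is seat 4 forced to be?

6

The 8 variables draw from only 8 values {4, 5, 6, 7, 8, 9, 10, 11}, so each is used; only seat 7 can be 5, hence seat 7 = 5.
The 7 still-open variables draw from only 7 values {4, 6, 7, 8, 9, 10, 11}, so each is used; only seat 5 can be 10, hence seat 5 = 10.
The 6 still-open variables together cover exactly {4, 6, 7, 8, 9, 11} — 6 values for 6 variables — and 11 appears only in seat 1's list, so seat 1 = 11.
Among the 5 still-open variables, 6 fits only seat 4 (and all 5 values in {4, 6, 7, 8, 9} must be used), so seat 4 = 6.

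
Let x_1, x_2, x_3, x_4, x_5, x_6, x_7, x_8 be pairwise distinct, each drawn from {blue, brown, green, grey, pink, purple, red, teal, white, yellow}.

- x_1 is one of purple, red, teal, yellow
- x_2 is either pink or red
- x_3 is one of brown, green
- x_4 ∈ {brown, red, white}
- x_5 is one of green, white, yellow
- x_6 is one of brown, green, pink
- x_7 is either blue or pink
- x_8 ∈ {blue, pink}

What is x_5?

yellow

x_7 and x_8 share exactly the 2 values {blue, pink}; by pigeonhole those values go to them, so strike blue, pink from x_2, x_6.
x_2's domain is down to {red}, so x_2 = red. Eliminate red elsewhere: x_1, x_4.
x_3 and x_6 share exactly the 2 values {brown, green}; by pigeonhole those values go to them, so strike brown, green from x_4, x_5.
That leaves x_4 = white. Strike white from x_5.
So x_5 = yellow.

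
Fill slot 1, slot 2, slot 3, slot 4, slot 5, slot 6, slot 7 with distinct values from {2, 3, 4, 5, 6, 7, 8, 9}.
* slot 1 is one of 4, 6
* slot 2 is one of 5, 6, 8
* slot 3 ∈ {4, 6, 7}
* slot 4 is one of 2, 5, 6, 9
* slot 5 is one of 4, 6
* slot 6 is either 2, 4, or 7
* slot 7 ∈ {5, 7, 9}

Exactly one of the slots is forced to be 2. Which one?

slot 6

Among the 7 variables, 8 fits only slot 2 (and all 7 values in {2, 4, 5, 6, 7, 8, 9} must be used), so slot 2 = 8.
The 2 variables slot 1 and slot 5 are confined to {4, 6}, which locks those values in; drop them from slot 3, slot 4, slot 6.
slot 3's domain is down to {7}, so slot 3 = 7. Eliminate 7 elsewhere: slot 6, slot 7.
So 2 goes to slot 6.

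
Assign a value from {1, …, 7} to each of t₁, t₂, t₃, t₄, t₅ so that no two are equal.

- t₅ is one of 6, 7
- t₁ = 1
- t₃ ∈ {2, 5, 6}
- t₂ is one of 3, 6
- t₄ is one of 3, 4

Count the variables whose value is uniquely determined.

1

t₁'s domain is down to {1}, so t₁ = 1.
Determined: t₁=1. The other variables each still have more than one consistent value. That makes 1.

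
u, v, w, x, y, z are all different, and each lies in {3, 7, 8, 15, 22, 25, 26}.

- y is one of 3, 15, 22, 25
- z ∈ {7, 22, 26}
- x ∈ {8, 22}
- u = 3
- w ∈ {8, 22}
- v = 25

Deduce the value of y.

u has just one choice, so u = 3. Remove 3 from y.
That leaves v = 25. So y can't be 25.
w and x share exactly the 2 values {8, 22}; by pigeonhole those values go to them, so strike 8, 22 from y, z.
So y = 15.

15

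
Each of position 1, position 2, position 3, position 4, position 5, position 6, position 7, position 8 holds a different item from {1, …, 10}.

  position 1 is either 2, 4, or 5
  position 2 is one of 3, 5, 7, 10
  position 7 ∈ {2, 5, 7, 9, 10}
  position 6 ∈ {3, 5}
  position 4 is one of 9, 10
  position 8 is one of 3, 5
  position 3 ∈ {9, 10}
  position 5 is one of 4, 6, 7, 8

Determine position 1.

The 2 variables position 3 and position 4 are confined to {9, 10}, which locks those values in; drop them from position 2, position 7.
position 6 and position 8 share exactly the 2 values {3, 5}; by pigeonhole those values go to them, so strike 3, 5 from position 1, position 2, position 7.
position 2's domain is down to {7}, so position 2 = 7. Eliminate 7 elsewhere: position 5, position 7.
position 7 has just one choice, so position 7 = 2. Remove 2 from position 1.
So position 1 = 4.

4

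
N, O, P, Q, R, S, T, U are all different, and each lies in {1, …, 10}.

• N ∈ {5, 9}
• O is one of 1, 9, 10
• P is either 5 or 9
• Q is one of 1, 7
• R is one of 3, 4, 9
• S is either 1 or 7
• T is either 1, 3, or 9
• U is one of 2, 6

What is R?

4

N and P between them cover only {5, 9} — a naked pair. Remove those values from O, R, T.
Q and S share exactly the 2 values {1, 7}; by pigeonhole those values go to them, so strike 1, 7 from O, T.
O has just one choice, so O = 10.
That leaves T = 3. So R can't be 3.
So R = 4.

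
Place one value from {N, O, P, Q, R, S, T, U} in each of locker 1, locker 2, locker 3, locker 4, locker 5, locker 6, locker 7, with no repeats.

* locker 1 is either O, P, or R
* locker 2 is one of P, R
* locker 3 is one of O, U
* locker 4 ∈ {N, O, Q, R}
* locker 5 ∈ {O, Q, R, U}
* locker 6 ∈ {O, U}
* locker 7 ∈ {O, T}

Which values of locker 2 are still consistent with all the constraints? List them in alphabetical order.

The 7 variables together cover exactly {N, O, P, Q, R, T, U} — 7 values for 7 variables — and N appears only in locker 4's list, so locker 4 = N.
The 6 still-open variables draw from only 6 values {O, P, Q, R, T, U}, so each is used; only locker 5 can be Q, hence locker 5 = Q.
Among the 5 still-open variables, T fits only locker 7 (and all 5 values in {O, P, R, T, U} must be used), so locker 7 = T.
locker 3 and locker 6 share exactly the 2 values {O, U}; by pigeonhole those values go to them, so strike O, U from locker 1.
No further eliminations apply; locker 2 can still be any of P, R.

P, R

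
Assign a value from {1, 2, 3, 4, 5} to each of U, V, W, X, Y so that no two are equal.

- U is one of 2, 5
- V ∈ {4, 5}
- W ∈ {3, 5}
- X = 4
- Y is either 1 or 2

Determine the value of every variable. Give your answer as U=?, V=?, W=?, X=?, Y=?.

X's domain is down to {4}, so X = 4. Eliminate 4 elsewhere: V.
V's domain is down to {5}, so V = 5. Eliminate 5 elsewhere: U, W.
W must be 3 (only option left).
That leaves U = 2. Eliminate 2 elsewhere: Y.
That leaves Y = 1.

U=2, V=5, W=3, X=4, Y=1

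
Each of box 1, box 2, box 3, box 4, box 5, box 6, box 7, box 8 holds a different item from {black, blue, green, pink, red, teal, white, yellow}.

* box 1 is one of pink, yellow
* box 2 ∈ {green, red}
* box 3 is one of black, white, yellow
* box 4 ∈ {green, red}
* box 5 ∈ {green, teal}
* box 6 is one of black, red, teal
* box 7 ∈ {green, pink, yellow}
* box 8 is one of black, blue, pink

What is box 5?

teal

The 8 variables draw from only 8 values {black, blue, green, pink, red, teal, white, yellow}, so each is used; only box 8 can be blue, hence box 8 = blue.
The 7 still-open variables draw from only 7 values {black, green, pink, red, teal, white, yellow}, so each is used; only box 3 can be white, hence box 3 = white.
The 6 still-open variables together cover exactly {black, green, pink, red, teal, yellow} — 6 values for 6 variables — and black appears only in box 6's list, so box 6 = black.
The 5 still-open variables together cover exactly {green, pink, red, teal, yellow} — 5 values for 5 variables — and teal appears only in box 5's list, so box 5 = teal.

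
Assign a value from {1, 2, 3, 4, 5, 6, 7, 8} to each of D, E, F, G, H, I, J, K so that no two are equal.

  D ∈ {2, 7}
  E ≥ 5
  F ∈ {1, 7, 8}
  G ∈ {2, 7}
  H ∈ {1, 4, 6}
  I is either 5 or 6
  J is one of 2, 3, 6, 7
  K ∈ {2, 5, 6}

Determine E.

8

The 8 variables together cover exactly {1, 2, 3, 4, 5, 6, 7, 8} — 8 values for 8 variables — and 3 appears only in J's list, so J = 3.
Among the 7 still-open variables, 4 fits only H (and all 7 values in {1, 2, 4, 5, 6, 7, 8} must be used), so H = 4.
The 6 still-open variables draw from only 6 values {1, 2, 5, 6, 7, 8}, so each is used; only F can be 1, hence F = 1.
The 5 still-open variables draw from only 5 values {2, 5, 6, 7, 8}, so each is used; only E can be 8, hence E = 8.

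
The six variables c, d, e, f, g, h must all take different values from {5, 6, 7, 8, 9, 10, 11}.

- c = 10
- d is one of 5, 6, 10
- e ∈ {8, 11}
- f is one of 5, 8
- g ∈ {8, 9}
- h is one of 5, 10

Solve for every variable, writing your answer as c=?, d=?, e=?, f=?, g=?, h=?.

c=10, d=6, e=11, f=8, g=9, h=5

c has just one choice, so c = 10. Strike 10 from d, h.
h's domain is down to {5}, so h = 5. So d, f can't be 5.
d has just one choice, so d = 6.
f must be 8 (only option left). Remove 8 from e, g.
g has just one choice, so g = 9.
e must be 11 (only option left).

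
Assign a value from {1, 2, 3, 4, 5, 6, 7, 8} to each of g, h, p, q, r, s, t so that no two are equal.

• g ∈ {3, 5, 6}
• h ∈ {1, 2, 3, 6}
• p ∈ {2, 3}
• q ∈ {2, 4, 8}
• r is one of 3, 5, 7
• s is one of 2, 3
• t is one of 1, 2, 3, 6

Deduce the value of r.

7

p and s share exactly the 2 values {2, 3}; by pigeonhole those values go to them, so strike 2, 3 from g, h, q, r, t.
h and t share exactly the 2 values {1, 6}; by pigeonhole those values go to them, so strike 1, 6 from g.
That leaves g = 5. Remove 5 from r.
So r = 7.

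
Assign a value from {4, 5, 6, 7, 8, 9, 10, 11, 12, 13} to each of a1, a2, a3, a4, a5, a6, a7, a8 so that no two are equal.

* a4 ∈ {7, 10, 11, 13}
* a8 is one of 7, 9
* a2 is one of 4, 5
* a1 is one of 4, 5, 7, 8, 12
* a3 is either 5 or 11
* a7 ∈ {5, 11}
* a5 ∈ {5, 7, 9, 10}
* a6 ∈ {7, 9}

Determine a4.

13

The 2 variables a3 and a7 are confined to {5, 11}, which locks those values in; drop them from a1, a2, a4, a5.
a2 has just one choice, so a2 = 4. Strike 4 from a1.
a6 and a8 between them cover only {7, 9} — a naked pair. Remove those values from a1, a4, a5.
a5 must be 10 (only option left). Strike 10 from a4.
So a4 = 13.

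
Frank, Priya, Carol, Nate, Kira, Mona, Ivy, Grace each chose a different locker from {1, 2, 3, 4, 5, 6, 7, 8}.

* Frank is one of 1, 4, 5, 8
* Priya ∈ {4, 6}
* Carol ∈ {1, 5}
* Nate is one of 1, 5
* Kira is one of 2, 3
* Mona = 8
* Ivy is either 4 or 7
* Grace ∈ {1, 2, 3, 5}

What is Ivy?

Mona has just one choice, so Mona = 8. So Frank can't be 8.
Among the 7 still-open variables, 6 fits only Priya (and all 7 values in {1, 2, 3, 4, 5, 6, 7} must be used), so Priya = 6.
Among the 6 still-open variables, 7 fits only Ivy (and all 6 values in {1, 2, 3, 4, 5, 7} must be used), so Ivy = 7.

7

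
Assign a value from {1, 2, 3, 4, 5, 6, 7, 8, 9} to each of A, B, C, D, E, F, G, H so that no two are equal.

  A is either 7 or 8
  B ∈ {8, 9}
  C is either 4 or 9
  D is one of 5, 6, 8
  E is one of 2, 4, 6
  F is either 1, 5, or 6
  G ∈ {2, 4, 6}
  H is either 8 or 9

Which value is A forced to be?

The 8 variables together cover exactly {1, 2, 4, 5, 6, 7, 8, 9} — 8 values for 8 variables — and 1 appears only in F's list, so F = 1.
Among the 7 still-open variables, 5 fits only D (and all 7 values in {2, 4, 5, 6, 7, 8, 9} must be used), so D = 5.
The 6 still-open variables draw from only 6 values {2, 4, 6, 7, 8, 9}, so each is used; only A can be 7, hence A = 7.

7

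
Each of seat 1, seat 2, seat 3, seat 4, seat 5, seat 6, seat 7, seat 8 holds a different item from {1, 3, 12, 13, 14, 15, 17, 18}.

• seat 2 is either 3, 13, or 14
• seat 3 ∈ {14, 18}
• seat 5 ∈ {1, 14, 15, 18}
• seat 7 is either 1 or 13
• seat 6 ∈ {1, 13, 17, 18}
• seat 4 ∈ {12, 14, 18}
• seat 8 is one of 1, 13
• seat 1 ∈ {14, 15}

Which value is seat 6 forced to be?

17

The 8 variables draw from only 8 values {1, 3, 12, 13, 14, 15, 17, 18}, so each is used; only seat 2 can be 3, hence seat 2 = 3.
Among the 7 still-open variables, 12 fits only seat 4 (and all 7 values in {1, 12, 13, 14, 15, 17, 18} must be used), so seat 4 = 12.
Among the 6 still-open variables, 17 fits only seat 6 (and all 6 values in {1, 13, 14, 15, 17, 18} must be used), so seat 6 = 17.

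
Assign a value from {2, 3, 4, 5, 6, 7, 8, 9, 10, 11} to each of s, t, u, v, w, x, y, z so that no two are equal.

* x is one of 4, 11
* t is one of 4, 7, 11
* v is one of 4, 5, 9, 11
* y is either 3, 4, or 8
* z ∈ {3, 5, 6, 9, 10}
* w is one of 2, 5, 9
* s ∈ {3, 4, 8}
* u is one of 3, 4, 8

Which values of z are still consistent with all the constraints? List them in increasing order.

The 3 variables s, u, y are confined to {3, 4, 8}, which locks those values in; drop them from t, v, x, z.
x has just one choice, so x = 11. Strike 11 from t, v.
t must be 7 (only option left).
No further eliminations apply; z can still be any of 5, 6, 9, 10.

5, 6, 9, 10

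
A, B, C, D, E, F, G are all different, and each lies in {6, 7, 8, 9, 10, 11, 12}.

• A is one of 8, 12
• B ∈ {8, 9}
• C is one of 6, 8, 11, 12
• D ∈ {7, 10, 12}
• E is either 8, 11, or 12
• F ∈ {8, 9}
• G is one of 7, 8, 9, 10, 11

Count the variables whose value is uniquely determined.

The 7 variables together cover exactly {6, 7, 8, 9, 10, 11, 12} — 7 values for 7 variables — and 6 appears only in C's list, so C = 6.
The 2 variables B and F are confined to {8, 9}, which locks those values in; drop them from A, E, G.
A must be 12 (only option left). Eliminate 12 elsewhere: D, E.
E must be 11 (only option left). Remove 11 from G.
Determined: A=12, C=6, E=11. The other variables each still have more than one consistent value. That makes 3.

3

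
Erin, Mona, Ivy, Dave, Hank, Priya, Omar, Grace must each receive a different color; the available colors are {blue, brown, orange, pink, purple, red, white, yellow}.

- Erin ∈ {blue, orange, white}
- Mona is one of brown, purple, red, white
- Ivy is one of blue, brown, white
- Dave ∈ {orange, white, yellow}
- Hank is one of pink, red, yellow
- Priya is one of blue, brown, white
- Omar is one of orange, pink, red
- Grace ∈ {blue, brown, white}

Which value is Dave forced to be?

yellow

Among the 8 variables, purple fits only Mona (and all 8 values in {blue, brown, orange, pink, purple, red, white, yellow} must be used), so Mona = purple.
Ivy, Priya, Grace share exactly the 3 values {blue, brown, white}; by pigeonhole those values go to them, so strike blue, brown, white from Erin, Dave.
Erin must be orange (only option left). Remove orange from Dave, Omar.
So Dave = yellow.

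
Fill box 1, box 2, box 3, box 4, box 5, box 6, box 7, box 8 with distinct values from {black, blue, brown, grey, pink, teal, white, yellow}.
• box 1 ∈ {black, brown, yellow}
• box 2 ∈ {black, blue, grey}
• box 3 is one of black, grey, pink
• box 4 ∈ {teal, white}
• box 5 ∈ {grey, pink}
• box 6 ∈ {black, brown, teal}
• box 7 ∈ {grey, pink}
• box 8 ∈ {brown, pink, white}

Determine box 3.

The 8 variables draw from only 8 values {black, blue, brown, grey, pink, teal, white, yellow}, so each is used; only box 2 can be blue, hence box 2 = blue.
The 7 still-open variables together cover exactly {black, brown, grey, pink, teal, white, yellow} — 7 values for 7 variables — and yellow appears only in box 1's list, so box 1 = yellow.
The 2 variables box 5 and box 7 are confined to {grey, pink}, which locks those values in; drop them from box 3, box 8.
So box 3 = black.

black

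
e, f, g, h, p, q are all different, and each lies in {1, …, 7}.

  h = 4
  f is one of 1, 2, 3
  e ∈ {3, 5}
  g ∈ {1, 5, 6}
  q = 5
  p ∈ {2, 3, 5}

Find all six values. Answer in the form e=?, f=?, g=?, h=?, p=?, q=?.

e=3, f=1, g=6, h=4, p=2, q=5

h has just one choice, so h = 4.
q has just one choice, so q = 5. Remove 5 from e, g, p.
e must be 3 (only option left). So f, p can't be 3.
p must be 2 (only option left). So f can't be 2.
That leaves f = 1. So g can't be 1.
g has just one choice, so g = 6.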